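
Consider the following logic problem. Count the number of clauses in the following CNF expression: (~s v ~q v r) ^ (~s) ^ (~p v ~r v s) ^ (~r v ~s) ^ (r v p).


A CNF formula is a conjunction of clauses.
Clauses are separated by ^.
Counting the conjuncts: 5 clauses.

5


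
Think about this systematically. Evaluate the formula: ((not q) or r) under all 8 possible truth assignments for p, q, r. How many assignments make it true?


Check all 8 assignments:
p=0, q=0, r=0: 1
p=0, q=0, r=1: 1
p=0, q=1, r=0: 0
p=0, q=1, r=1: 1
p=1, q=0, r=0: 1
p=1, q=0, r=1: 1
p=1, q=1, r=0: 0
p=1, q=1, r=1: 1
Count of True = 6

6


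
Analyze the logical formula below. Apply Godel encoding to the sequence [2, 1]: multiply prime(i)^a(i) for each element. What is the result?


Encode each element as an exponent of the corresponding prime:
  2^2 = 4
  3^1 = 3
Product = 4 * 3 = 12

12


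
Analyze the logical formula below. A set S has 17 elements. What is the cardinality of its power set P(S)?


The power set of a set with n elements has 2^n elements.
|P(S)| = 2^17 = 131072

131072


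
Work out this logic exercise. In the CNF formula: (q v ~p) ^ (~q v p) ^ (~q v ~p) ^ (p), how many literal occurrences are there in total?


Counting literals in each clause:
Clause 1: 2 literal(s)
Clause 2: 2 literal(s)
Clause 3: 2 literal(s)
Clause 4: 1 literal(s)
Total = 7

7


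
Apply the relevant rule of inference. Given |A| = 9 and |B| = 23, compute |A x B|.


The Cartesian product A x B contains all ordered pairs (a, b).
|A x B| = |A| * |B| = 9 * 23 = 207

207


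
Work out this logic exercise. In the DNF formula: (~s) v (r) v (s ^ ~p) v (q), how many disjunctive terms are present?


A DNF formula is a disjunction of terms (conjunctions).
Terms are separated by v.
Counting the disjuncts: 4 terms.

4


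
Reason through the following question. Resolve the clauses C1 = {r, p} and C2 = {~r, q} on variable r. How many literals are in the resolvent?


Remove r from C1 and ~r from C2.
C1 remainder: {p}
C2 remainder: {q}
Union (resolvent): {p, q}
Resolvent has 2 literal(s).

2


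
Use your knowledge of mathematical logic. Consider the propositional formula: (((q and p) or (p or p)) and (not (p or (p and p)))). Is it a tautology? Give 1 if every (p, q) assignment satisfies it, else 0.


Check all 4 assignments:
p=0, q=0: 0
p=0, q=1: 0
p=1, q=0: 0
p=1, q=1: 0
Satisfying count = 0/4.
Tautology iff count = 4: no.

0


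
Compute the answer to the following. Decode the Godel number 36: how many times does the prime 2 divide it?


Factorize 36 by dividing by 2 repeatedly.
Division steps: 2 divides 36 exactly 2 time(s).
Exponent of 2 = 2

2


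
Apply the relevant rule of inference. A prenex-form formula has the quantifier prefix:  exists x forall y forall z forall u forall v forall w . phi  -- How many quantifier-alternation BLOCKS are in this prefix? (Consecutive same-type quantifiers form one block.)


Quantifier-type sequence: E A A A A A  (A=forall, E=exists)
Group into maximal same-type runs:
  Ex1 | Ax5
Number of blocks = 2

2


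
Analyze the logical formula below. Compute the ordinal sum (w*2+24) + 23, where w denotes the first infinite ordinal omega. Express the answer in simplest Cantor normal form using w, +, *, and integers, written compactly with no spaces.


Compute (w*2+24) + 23.
Ordinal + is associative but NOT commutative; for finite n>0, n + w = w but w + n stays w+n.
By associativity: (w*2+24) + 23 = w*2 + (24+23) = w*2+47.
Result = w*2+47

w*2+47


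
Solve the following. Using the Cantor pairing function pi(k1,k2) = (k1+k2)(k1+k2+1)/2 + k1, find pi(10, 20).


k1 + k2 = 30
(k1+k2)(k1+k2+1)/2 = 30 * 31 / 2 = 465
pi = 465 + 10 = 475

475


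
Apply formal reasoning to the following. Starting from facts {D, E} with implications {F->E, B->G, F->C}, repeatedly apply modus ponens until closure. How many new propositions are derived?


Initial facts: {D, E}
Apply modus ponens to closure:
  (no implication fires)
Final known: {D, E}
New propositions: {(none)}
Count = 0

0


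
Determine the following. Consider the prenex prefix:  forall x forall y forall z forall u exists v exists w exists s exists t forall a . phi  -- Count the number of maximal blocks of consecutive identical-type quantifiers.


Quantifier-type sequence: A A A A E E E E A  (A=forall, E=exists)
Group into maximal same-type runs:
  Ax4 | Ex4 | Ax1
Number of blocks = 3

3


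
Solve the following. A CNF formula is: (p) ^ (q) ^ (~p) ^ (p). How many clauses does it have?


A CNF formula is a conjunction of clauses.
Clauses are separated by ^.
Counting the conjuncts: 4 clauses.

4


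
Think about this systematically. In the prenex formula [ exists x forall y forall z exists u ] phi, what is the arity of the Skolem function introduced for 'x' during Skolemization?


Quantifier prefix: exists x forall y forall z exists u
'x' is existentially quantified at position 1.
No universal quantifiers precede it.
Skolem function arity = 0 (a Skolem constant)

0


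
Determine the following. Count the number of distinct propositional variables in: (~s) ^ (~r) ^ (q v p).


Identify each variable that appears in the formula.
Variables found: p, q, r, s
Count = 4

4


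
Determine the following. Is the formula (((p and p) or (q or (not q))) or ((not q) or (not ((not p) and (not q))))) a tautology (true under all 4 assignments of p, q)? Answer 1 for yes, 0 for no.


Check all 4 assignments:
p=0, q=0: 1
p=0, q=1: 1
p=1, q=0: 1
p=1, q=1: 1
Satisfying count = 4/4.
Tautology iff count = 4: yes.

1


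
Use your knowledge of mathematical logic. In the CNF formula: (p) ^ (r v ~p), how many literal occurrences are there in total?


Counting literals in each clause:
Clause 1: 1 literal(s)
Clause 2: 2 literal(s)
Total = 3

3


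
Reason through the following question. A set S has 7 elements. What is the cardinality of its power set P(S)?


The power set of a set with n elements has 2^n elements.
|P(S)| = 2^7 = 128

128


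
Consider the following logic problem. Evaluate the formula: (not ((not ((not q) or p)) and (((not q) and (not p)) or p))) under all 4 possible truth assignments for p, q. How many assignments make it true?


Check all 4 assignments:
p=0, q=0: 1
p=0, q=1: 1
p=1, q=0: 1
p=1, q=1: 1
Count of True = 4

4


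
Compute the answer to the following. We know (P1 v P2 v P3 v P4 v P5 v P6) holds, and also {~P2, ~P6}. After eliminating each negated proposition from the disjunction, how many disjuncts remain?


Original disjuncts (6): P1, P2, P3, P4, P5, P6
Negated (eliminate): ~P2, ~P6
Remaining disjuncts: P1, P3, P4, P5
Count = 6 - 2 = 4

4


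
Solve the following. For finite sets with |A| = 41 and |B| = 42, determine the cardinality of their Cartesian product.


The Cartesian product A x B contains all ordered pairs (a, b).
|A x B| = |A| * |B| = 41 * 42 = 1722

1722


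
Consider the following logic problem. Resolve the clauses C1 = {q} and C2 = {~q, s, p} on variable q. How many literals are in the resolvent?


Remove q from C1 and ~q from C2.
C1 remainder: {}
C2 remainder: {s, p}
Union (resolvent): {p, s}
Resolvent has 2 literal(s).

2


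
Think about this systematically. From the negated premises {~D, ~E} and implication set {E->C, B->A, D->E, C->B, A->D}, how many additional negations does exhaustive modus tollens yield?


Initial negated facts: {~D, ~E}
Apply modus tollens to closure:
  ~D and A->D  =>  ~A
  ~A and B->A  =>  ~B
  ~B and C->B  =>  ~C
Final negated: {~A, ~B, ~C, ~D, ~E}
New negations: {~A, ~B, ~C}
Count = 3

3


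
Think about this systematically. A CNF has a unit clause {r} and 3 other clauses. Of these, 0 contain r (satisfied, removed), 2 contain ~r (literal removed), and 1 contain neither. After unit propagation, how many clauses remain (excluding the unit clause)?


Satisfied (removed): 0
Shortened (remain): 2
Unchanged (remain): 1
Remaining = 2 + 1 = 3

3


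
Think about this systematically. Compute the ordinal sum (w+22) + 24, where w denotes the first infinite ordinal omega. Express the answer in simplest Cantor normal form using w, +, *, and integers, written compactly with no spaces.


Compute (w+22) + 24.
Ordinal + is associative but NOT commutative; for finite n>0, n + w = w but w + n stays w+n.
By associativity: (w+22) + 24 = w + (22+24) = w+46.
Result = w+46

w+46


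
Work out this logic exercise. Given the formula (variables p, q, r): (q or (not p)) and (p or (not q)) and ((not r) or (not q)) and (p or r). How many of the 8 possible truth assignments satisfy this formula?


Evaluate all 8 assignments for p, q, r:
p=0, q=0, r=0: 0
p=0, q=0, r=1: 1
p=0, q=1, r=0: 0
p=0, q=1, r=1: 0
p=1, q=0, r=0: 0
p=1, q=0, r=1: 0
p=1, q=1, r=0: 1
p=1, q=1, r=1: 0
Satisfying count = 2

2


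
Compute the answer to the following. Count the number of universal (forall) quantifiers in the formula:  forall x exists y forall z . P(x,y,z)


Quantifier prefix: forall x exists y forall z
Mark each quantifier type:
  U E U
Universal count = 2, Existential count = 1
Asked for universal (forall) quantifiers: 2

2


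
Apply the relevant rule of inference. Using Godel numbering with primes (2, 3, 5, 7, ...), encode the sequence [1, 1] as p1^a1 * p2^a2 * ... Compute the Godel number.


Encode each element as an exponent of the corresponding prime:
  2^1 = 2
  3^1 = 3
Product = 2 * 3 = 6

6


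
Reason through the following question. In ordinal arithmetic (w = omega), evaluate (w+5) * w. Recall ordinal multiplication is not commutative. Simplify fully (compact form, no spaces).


Compute (w+5) * w.
Ordinal * is associative and left-distributive over +, but NOT commutative; for finite n>1, n*w = w but w*n stays w*n.
(w+5) * w = sup{(w+5)*k : k<w} = sup{w*k+5} = w^2 (the +5 tail is absorbed in the limit).
Result = w^2

w^2


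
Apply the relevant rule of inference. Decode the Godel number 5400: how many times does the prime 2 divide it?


Factorize 5400 by dividing by 2 repeatedly.
Division steps: 2 divides 5400 exactly 3 time(s).
Exponent of 2 = 3

3


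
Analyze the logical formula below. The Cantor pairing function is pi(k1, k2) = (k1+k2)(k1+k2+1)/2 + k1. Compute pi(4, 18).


k1 + k2 = 22
(k1+k2)(k1+k2+1)/2 = 22 * 23 / 2 = 253
pi = 253 + 4 = 257

257


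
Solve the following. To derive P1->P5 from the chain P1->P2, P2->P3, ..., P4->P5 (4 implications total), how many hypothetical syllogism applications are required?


With 4 implications in a chain connecting 5 propositions:
P1->P2, P2->P3, ..., P4->P5
Steps needed = (number of implications) - 1 = 4 - 1 = 3

3


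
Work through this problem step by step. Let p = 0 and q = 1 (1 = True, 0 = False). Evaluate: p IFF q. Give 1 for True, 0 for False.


p = 0, q = 1
Operation: p IFF q
Evaluate: 0 IFF 1 = 0

0


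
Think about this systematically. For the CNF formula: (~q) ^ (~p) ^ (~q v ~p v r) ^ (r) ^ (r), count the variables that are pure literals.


Check each variable for pure literal status:
p: pure negative
q: pure negative
r: pure positive
Pure literal count = 3

3


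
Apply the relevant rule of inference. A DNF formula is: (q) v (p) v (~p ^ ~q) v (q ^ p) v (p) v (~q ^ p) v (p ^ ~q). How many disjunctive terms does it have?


A DNF formula is a disjunction of terms (conjunctions).
Terms are separated by v.
Counting the disjuncts: 7 terms.

7


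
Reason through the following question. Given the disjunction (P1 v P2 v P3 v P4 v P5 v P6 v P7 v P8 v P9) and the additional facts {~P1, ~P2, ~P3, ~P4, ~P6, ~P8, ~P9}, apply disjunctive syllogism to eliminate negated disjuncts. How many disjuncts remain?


Original disjuncts (9): P1, P2, P3, P4, P5, P6, P7, P8, P9
Negated (eliminate): ~P1, ~P2, ~P3, ~P4, ~P6, ~P8, ~P9
Remaining disjuncts: P5, P7
Count = 9 - 7 = 2

2


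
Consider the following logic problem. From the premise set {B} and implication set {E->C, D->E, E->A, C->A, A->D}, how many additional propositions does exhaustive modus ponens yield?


Initial facts: {B}
Apply modus ponens to closure:
  (no implication fires)
Final known: {B}
New propositions: {(none)}
Count = 0

0


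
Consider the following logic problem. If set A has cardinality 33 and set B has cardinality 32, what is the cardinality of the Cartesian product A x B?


The Cartesian product A x B contains all ordered pairs (a, b).
|A x B| = |A| * |B| = 33 * 32 = 1056

1056


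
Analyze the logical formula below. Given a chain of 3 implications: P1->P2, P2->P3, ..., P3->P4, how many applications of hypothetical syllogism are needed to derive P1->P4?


With 3 implications in a chain connecting 4 propositions:
P1->P2, P2->P3, ..., P3->P4
Steps needed = (number of implications) - 1 = 3 - 1 = 2

2


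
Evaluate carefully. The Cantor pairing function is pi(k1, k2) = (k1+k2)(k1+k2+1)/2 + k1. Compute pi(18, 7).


k1 + k2 = 25
(k1+k2)(k1+k2+1)/2 = 25 * 26 / 2 = 325
pi = 325 + 18 = 343

343


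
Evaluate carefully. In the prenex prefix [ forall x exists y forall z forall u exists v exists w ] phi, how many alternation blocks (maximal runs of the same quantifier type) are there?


Quantifier-type sequence: A E A A E E  (A=forall, E=exists)
Group into maximal same-type runs:
  Ax1 | Ex1 | Ax2 | Ex2
Number of blocks = 4

4


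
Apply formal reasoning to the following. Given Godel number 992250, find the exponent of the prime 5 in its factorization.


Factorize 992250 by dividing by 5 repeatedly.
Division steps: 5 divides 992250 exactly 3 time(s).
Exponent of 5 = 3

3


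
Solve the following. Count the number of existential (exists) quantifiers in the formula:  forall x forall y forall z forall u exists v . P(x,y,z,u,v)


Quantifier prefix: forall x forall y forall z forall u exists v
Mark each quantifier type:
  U U U U E
Universal count = 4, Existential count = 1
Asked for existential (exists) quantifiers: 1

1


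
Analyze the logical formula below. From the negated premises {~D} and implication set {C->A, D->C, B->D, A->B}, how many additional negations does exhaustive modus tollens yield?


Initial negated facts: {~D}
Apply modus tollens to closure:
  ~D and B->D  =>  ~B
  ~B and A->B  =>  ~A
  ~A and C->A  =>  ~C
Final negated: {~A, ~B, ~C, ~D}
New negations: {~A, ~B, ~C}
Count = 3

3


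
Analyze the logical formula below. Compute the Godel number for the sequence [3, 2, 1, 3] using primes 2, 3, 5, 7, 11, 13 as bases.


Encode each element as an exponent of the corresponding prime:
  2^3 = 8
  3^2 = 9
  5^1 = 5
  7^3 = 343
Product = 8 * 9 * 5 * 343 = 123480

123480


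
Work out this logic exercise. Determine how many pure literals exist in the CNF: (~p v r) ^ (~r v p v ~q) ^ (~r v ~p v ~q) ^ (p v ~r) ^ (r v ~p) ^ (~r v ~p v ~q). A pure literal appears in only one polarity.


Check each variable for pure literal status:
p: mixed (not pure)
q: pure negative
r: mixed (not pure)
Pure literal count = 1

1


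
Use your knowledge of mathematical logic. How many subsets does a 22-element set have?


The power set of a set with n elements has 2^n elements.
|P(S)| = 2^22 = 4194304

4194304


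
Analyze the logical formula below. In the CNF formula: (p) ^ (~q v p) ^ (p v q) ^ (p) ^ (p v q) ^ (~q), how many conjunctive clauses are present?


A CNF formula is a conjunction of clauses.
Clauses are separated by ^.
Counting the conjuncts: 6 clauses.

6


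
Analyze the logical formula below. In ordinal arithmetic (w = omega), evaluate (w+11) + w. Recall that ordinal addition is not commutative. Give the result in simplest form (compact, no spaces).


Compute (w+11) + w.
Ordinal + is associative but NOT commutative; for finite n>0, n + w = w but w + n stays w+n.
(w+11) + w = w + (11+w) = w + w = w*2 (the finite tail 11 is absorbed by the right w).
Result = w*2

w*2


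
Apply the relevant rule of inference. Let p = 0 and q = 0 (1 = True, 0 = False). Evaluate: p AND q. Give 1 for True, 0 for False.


p = 0, q = 0
Operation: p AND q
Evaluate: 0 AND 0 = 0

0


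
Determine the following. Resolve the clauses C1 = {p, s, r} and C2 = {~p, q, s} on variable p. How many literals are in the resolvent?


Remove p from C1 and ~p from C2.
C1 remainder: {s, r}
C2 remainder: {q, s}
Union (resolvent): {q, r, s}
Resolvent has 3 literal(s).

3


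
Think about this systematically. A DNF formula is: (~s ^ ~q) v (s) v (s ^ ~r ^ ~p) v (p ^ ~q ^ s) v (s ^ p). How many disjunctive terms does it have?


A DNF formula is a disjunction of terms (conjunctions).
Terms are separated by v.
Counting the disjuncts: 5 terms.

5


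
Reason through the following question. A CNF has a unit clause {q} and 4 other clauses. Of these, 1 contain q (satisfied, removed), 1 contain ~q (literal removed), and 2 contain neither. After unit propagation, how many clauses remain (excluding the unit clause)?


Satisfied (removed): 1
Shortened (remain): 1
Unchanged (remain): 2
Remaining = 1 + 2 = 3

3


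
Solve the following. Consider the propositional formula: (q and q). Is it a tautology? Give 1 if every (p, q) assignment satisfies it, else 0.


Check all 4 assignments:
p=0, q=0: 0
p=0, q=1: 1
p=1, q=0: 0
p=1, q=1: 1
Satisfying count = 2/4.
Tautology iff count = 4: no.

0


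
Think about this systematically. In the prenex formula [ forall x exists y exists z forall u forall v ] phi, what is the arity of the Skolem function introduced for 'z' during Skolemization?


Quantifier prefix: forall x exists y exists z forall u forall v
'z' is existentially quantified at position 3.
Universal variables preceding it: x
Skolem function arity = 1

1


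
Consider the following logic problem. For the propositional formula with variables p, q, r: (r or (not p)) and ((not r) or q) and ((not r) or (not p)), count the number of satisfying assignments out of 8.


Evaluate all 8 assignments for p, q, r:
p=0, q=0, r=0: 1
p=0, q=0, r=1: 0
p=0, q=1, r=0: 1
p=0, q=1, r=1: 1
p=1, q=0, r=0: 0
p=1, q=0, r=1: 0
p=1, q=1, r=0: 0
p=1, q=1, r=1: 0
Satisfying count = 3

3


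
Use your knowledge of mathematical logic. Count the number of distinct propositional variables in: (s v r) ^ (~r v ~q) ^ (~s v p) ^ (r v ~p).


Identify each variable that appears in the formula.
Variables found: p, q, r, s
Count = 4

4


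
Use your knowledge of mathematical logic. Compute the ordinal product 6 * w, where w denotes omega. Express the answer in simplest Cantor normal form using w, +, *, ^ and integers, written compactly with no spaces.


Compute 6 * w.
Ordinal * is associative and left-distributive over +, but NOT commutative; for finite n>1, n*w = w but w*n stays w*n.
For finite n>0, n * w = sup{n*k : k<w} = w. So 6 * w = w.
Result = w

w


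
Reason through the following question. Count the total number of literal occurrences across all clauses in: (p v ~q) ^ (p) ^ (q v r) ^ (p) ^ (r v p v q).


Counting literals in each clause:
Clause 1: 2 literal(s)
Clause 2: 1 literal(s)
Clause 3: 2 literal(s)
Clause 4: 1 literal(s)
Clause 5: 3 literal(s)
Total = 9

9


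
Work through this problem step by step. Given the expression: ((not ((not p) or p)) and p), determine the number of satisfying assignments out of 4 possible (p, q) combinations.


Check all 4 assignments:
p=0, q=0: 0
p=0, q=1: 0
p=1, q=0: 0
p=1, q=1: 0
Count of True = 0

0


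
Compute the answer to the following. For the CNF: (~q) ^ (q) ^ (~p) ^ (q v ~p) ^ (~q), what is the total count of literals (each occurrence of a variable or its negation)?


Counting literals in each clause:
Clause 1: 1 literal(s)
Clause 2: 1 literal(s)
Clause 3: 1 literal(s)
Clause 4: 2 literal(s)
Clause 5: 1 literal(s)
Total = 6

6


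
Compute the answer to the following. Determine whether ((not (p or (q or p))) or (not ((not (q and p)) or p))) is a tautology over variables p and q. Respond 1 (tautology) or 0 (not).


Check all 4 assignments:
p=0, q=0: 1
p=0, q=1: 0
p=1, q=0: 0
p=1, q=1: 0
Satisfying count = 1/4.
Tautology iff count = 4: no.

0


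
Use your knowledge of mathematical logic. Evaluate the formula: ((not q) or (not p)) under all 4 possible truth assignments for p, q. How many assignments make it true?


Check all 4 assignments:
p=0, q=0: 1
p=0, q=1: 1
p=1, q=0: 1
p=1, q=1: 0
Count of True = 3

3


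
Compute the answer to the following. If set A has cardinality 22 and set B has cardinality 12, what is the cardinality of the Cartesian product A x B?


The Cartesian product A x B contains all ordered pairs (a, b).
|A x B| = |A| * |B| = 22 * 12 = 264

264


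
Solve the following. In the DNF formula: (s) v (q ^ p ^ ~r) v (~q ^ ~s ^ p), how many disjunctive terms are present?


A DNF formula is a disjunction of terms (conjunctions).
Terms are separated by v.
Counting the disjuncts: 3 terms.

3


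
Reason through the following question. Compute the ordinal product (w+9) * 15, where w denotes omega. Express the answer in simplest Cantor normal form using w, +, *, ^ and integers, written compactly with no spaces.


Compute (w+9) * 15.
Ordinal * is associative and left-distributive over +, but NOT commutative; for finite n>1, n*w = w but w*n stays w*n.
(w+9) * 15 = (w+9) repeated 15 times. Each intermediate +9 is absorbed by the following w; only the last survives: w*15+9.
Result = w*15+9

w*15+9


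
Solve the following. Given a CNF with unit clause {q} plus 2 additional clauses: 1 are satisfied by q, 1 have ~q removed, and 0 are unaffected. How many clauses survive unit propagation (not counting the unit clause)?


Satisfied (removed): 1
Shortened (remain): 1
Unchanged (remain): 0
Remaining = 1 + 0 = 1

1


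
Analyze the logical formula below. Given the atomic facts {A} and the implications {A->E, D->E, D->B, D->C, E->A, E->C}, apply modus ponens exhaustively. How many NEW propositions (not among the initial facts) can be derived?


Initial facts: {A}
Apply modus ponens to closure:
  A and A->E  =>  E
  E and E->C  =>  C
Final known: {A, C, E}
New propositions: {C, E}
Count = 2

2


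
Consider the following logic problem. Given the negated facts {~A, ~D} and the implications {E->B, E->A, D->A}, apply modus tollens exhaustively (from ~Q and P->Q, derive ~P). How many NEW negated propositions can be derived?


Initial negated facts: {~A, ~D}
Apply modus tollens to closure:
  ~A and E->A  =>  ~E
Final negated: {~A, ~D, ~E}
New negations: {~E}
Count = 1

1


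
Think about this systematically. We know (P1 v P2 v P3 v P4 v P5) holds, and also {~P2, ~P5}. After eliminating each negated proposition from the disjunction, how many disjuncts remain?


Original disjuncts (5): P1, P2, P3, P4, P5
Negated (eliminate): ~P2, ~P5
Remaining disjuncts: P1, P3, P4
Count = 5 - 2 = 3

3


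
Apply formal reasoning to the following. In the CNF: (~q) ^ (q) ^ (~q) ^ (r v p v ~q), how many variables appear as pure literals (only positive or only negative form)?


Check each variable for pure literal status:
p: pure positive
q: mixed (not pure)
r: pure positive
Pure literal count = 2

2


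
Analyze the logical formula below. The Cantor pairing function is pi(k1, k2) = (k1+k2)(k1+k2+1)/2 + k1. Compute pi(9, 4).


k1 + k2 = 13
(k1+k2)(k1+k2+1)/2 = 13 * 14 / 2 = 91
pi = 91 + 9 = 100

100


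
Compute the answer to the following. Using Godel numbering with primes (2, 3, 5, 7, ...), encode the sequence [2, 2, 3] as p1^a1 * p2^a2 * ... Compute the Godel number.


Encode each element as an exponent of the corresponding prime:
  2^2 = 4
  3^2 = 9
  5^3 = 125
Product = 4 * 9 * 125 = 4500

4500


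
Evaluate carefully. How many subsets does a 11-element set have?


The power set of a set with n elements has 2^n elements.
|P(S)| = 2^11 = 2048

2048


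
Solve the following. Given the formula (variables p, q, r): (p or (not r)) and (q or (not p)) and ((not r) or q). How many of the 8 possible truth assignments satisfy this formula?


Evaluate all 8 assignments for p, q, r:
p=0, q=0, r=0: 1
p=0, q=0, r=1: 0
p=0, q=1, r=0: 1
p=0, q=1, r=1: 0
p=1, q=0, r=0: 0
p=1, q=0, r=1: 0
p=1, q=1, r=0: 1
p=1, q=1, r=1: 1
Satisfying count = 4

4


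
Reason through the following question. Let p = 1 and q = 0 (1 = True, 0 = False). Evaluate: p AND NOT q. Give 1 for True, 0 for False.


p = 1, q = 0
Operation: p AND NOT q
Evaluate: 1 AND NOT 0 = 1

1


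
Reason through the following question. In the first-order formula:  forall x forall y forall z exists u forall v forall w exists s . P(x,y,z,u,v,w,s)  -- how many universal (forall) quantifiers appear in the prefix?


Quantifier prefix: forall x forall y forall z exists u forall v forall w exists s
Mark each quantifier type:
  U U U E U U E
Universal count = 5, Existential count = 2
Asked for universal (forall) quantifiers: 5

5


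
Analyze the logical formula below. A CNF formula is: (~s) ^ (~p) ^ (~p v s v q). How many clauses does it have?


A CNF formula is a conjunction of clauses.
Clauses are separated by ^.
Counting the conjuncts: 3 clauses.

3


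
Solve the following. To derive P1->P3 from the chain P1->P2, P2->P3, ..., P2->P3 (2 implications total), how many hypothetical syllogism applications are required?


With 2 implications in a chain connecting 3 propositions:
P1->P2, P2->P3, ..., P2->P3
Steps needed = (number of implications) - 1 = 2 - 1 = 1

1


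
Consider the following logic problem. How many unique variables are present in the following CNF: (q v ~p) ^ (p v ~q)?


Identify each variable that appears in the formula.
Variables found: p, q
Count = 2

2


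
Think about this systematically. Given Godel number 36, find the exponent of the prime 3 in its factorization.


Factorize 36 by dividing by 3 repeatedly.
Division steps: 3 divides 36 exactly 2 time(s).
Exponent of 3 = 2

2


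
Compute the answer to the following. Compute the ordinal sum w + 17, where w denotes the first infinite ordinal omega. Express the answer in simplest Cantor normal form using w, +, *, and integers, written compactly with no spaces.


Compute w + 17.
Ordinal + is associative but NOT commutative; for finite n>0, n + w = w but w + n stays w+n.
w + 17 is already in normal form (a successor ordinal beyond w).
Result = w+17

w+17


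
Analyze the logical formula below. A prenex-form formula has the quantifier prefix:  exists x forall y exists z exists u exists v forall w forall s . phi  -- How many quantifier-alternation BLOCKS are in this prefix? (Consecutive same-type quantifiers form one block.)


Quantifier-type sequence: E A E E E A A  (A=forall, E=exists)
Group into maximal same-type runs:
  Ex1 | Ax1 | Ex3 | Ax2
Number of blocks = 4

4


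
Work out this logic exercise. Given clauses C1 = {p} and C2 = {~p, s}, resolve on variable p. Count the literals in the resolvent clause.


Remove p from C1 and ~p from C2.
C1 remainder: {}
C2 remainder: {s}
Union (resolvent): {s}
Resolvent has 1 literal(s).

1


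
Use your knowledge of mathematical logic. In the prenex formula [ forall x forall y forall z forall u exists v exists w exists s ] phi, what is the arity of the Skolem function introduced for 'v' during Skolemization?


Quantifier prefix: forall x forall y forall z forall u exists v exists w exists s
'v' is existentially quantified at position 5.
Universal variables preceding it: x, y, z, u
Skolem function arity = 4

4


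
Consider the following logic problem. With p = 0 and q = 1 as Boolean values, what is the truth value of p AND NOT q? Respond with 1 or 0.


p = 0, q = 1
Operation: p AND NOT q
Evaluate: 0 AND NOT 1 = 0

0


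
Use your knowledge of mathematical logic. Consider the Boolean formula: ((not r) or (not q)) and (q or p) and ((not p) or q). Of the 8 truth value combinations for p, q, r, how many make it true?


Evaluate all 8 assignments for p, q, r:
p=0, q=0, r=0: 0
p=0, q=0, r=1: 0
p=0, q=1, r=0: 1
p=0, q=1, r=1: 0
p=1, q=0, r=0: 0
p=1, q=0, r=1: 0
p=1, q=1, r=0: 1
p=1, q=1, r=1: 0
Satisfying count = 2

2


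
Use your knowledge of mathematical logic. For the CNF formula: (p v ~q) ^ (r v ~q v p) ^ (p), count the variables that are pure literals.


Check each variable for pure literal status:
p: pure positive
q: pure negative
r: pure positive
Pure literal count = 3

3


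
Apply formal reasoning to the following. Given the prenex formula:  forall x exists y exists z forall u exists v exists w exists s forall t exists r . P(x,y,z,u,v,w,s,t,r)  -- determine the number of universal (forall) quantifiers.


Quantifier prefix: forall x exists y exists z forall u exists v exists w exists s forall t exists r
Mark each quantifier type:
  U E E U E E E U E
Universal count = 3, Existential count = 6
Asked for universal (forall) quantifiers: 3

3


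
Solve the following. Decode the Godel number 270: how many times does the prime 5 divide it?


Factorize 270 by dividing by 5 repeatedly.
Division steps: 5 divides 270 exactly 1 time(s).
Exponent of 5 = 1

1


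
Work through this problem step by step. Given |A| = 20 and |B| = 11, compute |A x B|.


The Cartesian product A x B contains all ordered pairs (a, b).
|A x B| = |A| * |B| = 20 * 11 = 220

220


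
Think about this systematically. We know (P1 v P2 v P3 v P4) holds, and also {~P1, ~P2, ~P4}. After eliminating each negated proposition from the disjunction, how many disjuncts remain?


Original disjuncts (4): P1, P2, P3, P4
Negated (eliminate): ~P1, ~P2, ~P4
Remaining disjuncts: P3
Count = 4 - 3 = 1

1


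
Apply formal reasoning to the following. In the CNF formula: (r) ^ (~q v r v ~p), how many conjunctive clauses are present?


A CNF formula is a conjunction of clauses.
Clauses are separated by ^.
Counting the conjuncts: 2 clauses.

2


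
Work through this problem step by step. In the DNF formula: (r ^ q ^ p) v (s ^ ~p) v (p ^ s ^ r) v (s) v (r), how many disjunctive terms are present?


A DNF formula is a disjunction of terms (conjunctions).
Terms are separated by v.
Counting the disjuncts: 5 terms.

5


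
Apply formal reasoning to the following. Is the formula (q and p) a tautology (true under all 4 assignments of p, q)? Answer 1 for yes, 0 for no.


Check all 4 assignments:
p=0, q=0: 0
p=0, q=1: 0
p=1, q=0: 0
p=1, q=1: 1
Satisfying count = 1/4.
Tautology iff count = 4: no.

0


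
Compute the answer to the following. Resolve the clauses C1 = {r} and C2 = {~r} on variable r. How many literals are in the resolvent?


Remove r from C1 and ~r from C2.
C1 remainder: {}
C2 remainder: {}
Union (resolvent): {} (empty clause)
Resolvent has 0 literal(s).

0


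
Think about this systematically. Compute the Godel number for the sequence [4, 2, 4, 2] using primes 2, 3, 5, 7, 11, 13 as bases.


Encode each element as an exponent of the corresponding prime:
  2^4 = 16
  3^2 = 9
  5^4 = 625
  7^2 = 49
Product = 16 * 9 * 625 * 49 = 4410000

4410000


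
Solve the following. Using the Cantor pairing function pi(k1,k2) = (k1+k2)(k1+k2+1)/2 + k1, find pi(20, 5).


k1 + k2 = 25
(k1+k2)(k1+k2+1)/2 = 25 * 26 / 2 = 325
pi = 325 + 20 = 345

345


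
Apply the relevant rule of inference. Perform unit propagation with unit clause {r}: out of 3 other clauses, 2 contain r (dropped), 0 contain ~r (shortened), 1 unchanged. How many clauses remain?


Satisfied (removed): 2
Shortened (remain): 0
Unchanged (remain): 1
Remaining = 0 + 1 = 1

1


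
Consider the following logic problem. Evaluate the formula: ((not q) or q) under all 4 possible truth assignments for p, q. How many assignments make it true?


Check all 4 assignments:
p=0, q=0: 1
p=0, q=1: 1
p=1, q=0: 1
p=1, q=1: 1
Count of True = 4

4


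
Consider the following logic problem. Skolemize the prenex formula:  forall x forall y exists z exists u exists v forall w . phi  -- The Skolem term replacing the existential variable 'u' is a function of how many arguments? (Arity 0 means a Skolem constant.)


Quantifier prefix: forall x forall y exists z exists u exists v forall w
'u' is existentially quantified at position 4.
Universal variables preceding it: x, y
Skolem function arity = 2

2


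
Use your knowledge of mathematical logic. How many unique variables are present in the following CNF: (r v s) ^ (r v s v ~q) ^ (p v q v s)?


Identify each variable that appears in the formula.
Variables found: p, q, r, s
Count = 4

4


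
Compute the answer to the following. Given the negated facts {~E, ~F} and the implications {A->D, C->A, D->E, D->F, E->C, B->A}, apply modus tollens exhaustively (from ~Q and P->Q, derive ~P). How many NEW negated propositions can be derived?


Initial negated facts: {~E, ~F}
Apply modus tollens to closure:
  ~E and D->E  =>  ~D
  ~D and A->D  =>  ~A
  ~A and C->A  =>  ~C
  ~A and B->A  =>  ~B
Final negated: {~A, ~B, ~C, ~D, ~E, ~F}
New negations: {~A, ~B, ~C, ~D}
Count = 4

4


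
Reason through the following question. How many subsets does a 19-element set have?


The power set of a set with n elements has 2^n elements.
|P(S)| = 2^19 = 524288

524288


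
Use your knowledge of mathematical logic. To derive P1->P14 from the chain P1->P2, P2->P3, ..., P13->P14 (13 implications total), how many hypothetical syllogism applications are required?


With 13 implications in a chain connecting 14 propositions:
P1->P2, P2->P3, ..., P13->P14
Steps needed = (number of implications) - 1 = 13 - 1 = 12

12


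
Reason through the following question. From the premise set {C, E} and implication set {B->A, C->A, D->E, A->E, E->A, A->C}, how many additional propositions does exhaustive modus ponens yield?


Initial facts: {C, E}
Apply modus ponens to closure:
  C and C->A  =>  A
Final known: {A, C, E}
New propositions: {A}
Count = 1

1


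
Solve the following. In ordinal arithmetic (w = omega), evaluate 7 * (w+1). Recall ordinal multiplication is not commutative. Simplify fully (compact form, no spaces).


Compute 7 * (w+1).
Ordinal * is associative and left-distributive over +, but NOT commutative; for finite n>1, n*w = w but w*n stays w*n.
By left-distributivity: 7 * (w+1) = 7*w + 7*1 = w + 7 = w+7.
Result = w+7

w+7


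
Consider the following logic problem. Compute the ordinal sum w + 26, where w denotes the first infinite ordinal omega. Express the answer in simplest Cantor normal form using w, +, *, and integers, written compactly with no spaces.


Compute w + 26.
Ordinal + is associative but NOT commutative; for finite n>0, n + w = w but w + n stays w+n.
w + 26 is already in normal form (a successor ordinal beyond w).
Result = w+26

w+26


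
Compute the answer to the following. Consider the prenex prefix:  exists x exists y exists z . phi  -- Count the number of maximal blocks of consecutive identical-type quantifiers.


Quantifier-type sequence: E E E  (A=forall, E=exists)
Group into maximal same-type runs:
  Ex3
Number of blocks = 1

1


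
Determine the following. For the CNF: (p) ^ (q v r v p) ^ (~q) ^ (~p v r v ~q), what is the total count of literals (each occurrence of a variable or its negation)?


Counting literals in each clause:
Clause 1: 1 literal(s)
Clause 2: 3 literal(s)
Clause 3: 1 literal(s)
Clause 4: 3 literal(s)
Total = 8

8


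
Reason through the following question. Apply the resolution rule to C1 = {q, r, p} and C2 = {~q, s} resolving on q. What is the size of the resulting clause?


Remove q from C1 and ~q from C2.
C1 remainder: {r, p}
C2 remainder: {s}
Union (resolvent): {p, r, s}
Resolvent has 3 literal(s).

3


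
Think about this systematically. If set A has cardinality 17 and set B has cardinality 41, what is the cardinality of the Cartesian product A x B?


The Cartesian product A x B contains all ordered pairs (a, b).
|A x B| = |A| * |B| = 17 * 41 = 697

697


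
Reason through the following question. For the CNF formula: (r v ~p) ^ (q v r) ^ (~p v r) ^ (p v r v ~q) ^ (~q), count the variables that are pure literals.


Check each variable for pure literal status:
p: mixed (not pure)
q: mixed (not pure)
r: pure positive
Pure literal count = 1

1


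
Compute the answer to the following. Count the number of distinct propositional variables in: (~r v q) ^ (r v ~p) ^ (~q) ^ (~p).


Identify each variable that appears in the formula.
Variables found: p, q, r
Count = 3

3


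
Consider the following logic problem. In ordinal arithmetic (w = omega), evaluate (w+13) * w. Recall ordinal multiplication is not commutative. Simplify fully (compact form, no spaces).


Compute (w+13) * w.
Ordinal * is associative and left-distributive over +, but NOT commutative; for finite n>1, n*w = w but w*n stays w*n.
(w+13) * w = sup{(w+13)*k : k<w} = sup{w*k+13} = w^2 (the +13 tail is absorbed in the limit).
Result = w^2

w^2


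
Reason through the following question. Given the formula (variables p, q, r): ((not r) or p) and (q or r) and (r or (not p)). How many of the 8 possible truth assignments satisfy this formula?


Evaluate all 8 assignments for p, q, r:
p=0, q=0, r=0: 0
p=0, q=0, r=1: 0
p=0, q=1, r=0: 1
p=0, q=1, r=1: 0
p=1, q=0, r=0: 0
p=1, q=0, r=1: 1
p=1, q=1, r=0: 0
p=1, q=1, r=1: 1
Satisfying count = 3

3


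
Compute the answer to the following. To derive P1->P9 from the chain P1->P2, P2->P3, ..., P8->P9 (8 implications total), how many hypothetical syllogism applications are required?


With 8 implications in a chain connecting 9 propositions:
P1->P2, P2->P3, ..., P8->P9
Steps needed = (number of implications) - 1 = 8 - 1 = 7

7


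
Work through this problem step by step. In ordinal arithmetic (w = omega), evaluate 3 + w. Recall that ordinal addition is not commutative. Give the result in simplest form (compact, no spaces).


Compute 3 + w.
Ordinal + is associative but NOT commutative; for finite n>0, n + w = w but w + n stays w+n.
Any finite left addend is absorbed by w on the right: 3 + w = w.
Result = w

w


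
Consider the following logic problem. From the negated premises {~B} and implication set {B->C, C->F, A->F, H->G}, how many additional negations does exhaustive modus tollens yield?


Initial negated facts: {~B}
Apply modus tollens to closure:
  (no implication fires)
Final negated: {~B}
New negations: {(none)}
Count = 0

0


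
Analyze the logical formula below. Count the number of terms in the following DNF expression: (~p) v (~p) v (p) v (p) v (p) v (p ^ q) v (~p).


A DNF formula is a disjunction of terms (conjunctions).
Terms are separated by v.
Counting the disjuncts: 7 terms.

7


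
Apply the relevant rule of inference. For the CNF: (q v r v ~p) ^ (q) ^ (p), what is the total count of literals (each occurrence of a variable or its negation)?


Counting literals in each clause:
Clause 1: 3 literal(s)
Clause 2: 1 literal(s)
Clause 3: 1 literal(s)
Total = 5

5


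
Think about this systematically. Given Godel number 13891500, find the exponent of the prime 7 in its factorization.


Factorize 13891500 by dividing by 7 repeatedly.
Division steps: 7 divides 13891500 exactly 3 time(s).
Exponent of 7 = 3

3


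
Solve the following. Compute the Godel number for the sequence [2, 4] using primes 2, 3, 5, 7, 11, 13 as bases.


Encode each element as an exponent of the corresponding prime:
  2^2 = 4
  3^4 = 81
Product = 4 * 81 = 324

324


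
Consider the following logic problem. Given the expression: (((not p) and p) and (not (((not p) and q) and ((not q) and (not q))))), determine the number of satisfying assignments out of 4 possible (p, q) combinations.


Check all 4 assignments:
p=0, q=0: 0
p=0, q=1: 0
p=1, q=0: 0
p=1, q=1: 0
Count of True = 0

0


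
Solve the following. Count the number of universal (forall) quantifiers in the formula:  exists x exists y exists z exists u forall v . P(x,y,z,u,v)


Quantifier prefix: exists x exists y exists z exists u forall v
Mark each quantifier type:
  E E E E U
Universal count = 1, Existential count = 4
Asked for universal (forall) quantifiers: 1

1


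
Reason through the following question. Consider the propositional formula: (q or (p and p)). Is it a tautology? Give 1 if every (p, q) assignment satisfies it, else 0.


Check all 4 assignments:
p=0, q=0: 0
p=0, q=1: 1
p=1, q=0: 1
p=1, q=1: 1
Satisfying count = 3/4.
Tautology iff count = 4: no.

0
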